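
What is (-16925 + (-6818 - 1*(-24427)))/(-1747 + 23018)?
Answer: 684/21271 ≈ 0.032156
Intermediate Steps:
(-16925 + (-6818 - 1*(-24427)))/(-1747 + 23018) = (-16925 + (-6818 + 24427))/21271 = (-16925 + 17609)*(1/21271) = 684*(1/21271) = 684/21271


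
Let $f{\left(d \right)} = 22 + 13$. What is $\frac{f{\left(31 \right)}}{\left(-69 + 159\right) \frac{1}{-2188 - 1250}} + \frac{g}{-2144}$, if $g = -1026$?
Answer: $- \frac{1432751}{1072} \approx -1336.5$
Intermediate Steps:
$f{\left(d \right)} = 35$
$\frac{f{\left(31 \right)}}{\left(-69 + 159\right) \frac{1}{-2188 - 1250}} + \frac{g}{-2144} = \frac{35}{\left(-69 + 159\right) \frac{1}{-2188 - 1250}} - \frac{1026}{-2144} = \frac{35}{90 \frac{1}{-3438}} - - \frac{513}{1072} = \frac{35}{90 \left(- \frac{1}{3438}\right)} + \frac{513}{1072} = \frac{35}{- \frac{5}{191}} + \frac{513}{1072} = 35 \left(- \frac{191}{5}\right) + \frac{513}{1072} = -1337 + \frac{513}{1072} = - \frac{1432751}{1072}$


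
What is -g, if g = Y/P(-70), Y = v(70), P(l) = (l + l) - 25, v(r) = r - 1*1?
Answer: 23/55 ≈ 0.41818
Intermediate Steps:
v(r) = -1 + r (v(r) = r - 1 = -1 + r)
P(l) = -25 + 2*l (P(l) = 2*l - 25 = -25 + 2*l)
Y = 69 (Y = -1 + 70 = 69)
g = -23/55 (g = 69/(-25 + 2*(-70)) = 69/(-25 - 140) = 69/(-165) = 69*(-1/165) = -23/55 ≈ -0.41818)
-g = -1*(-23/55) = 23/55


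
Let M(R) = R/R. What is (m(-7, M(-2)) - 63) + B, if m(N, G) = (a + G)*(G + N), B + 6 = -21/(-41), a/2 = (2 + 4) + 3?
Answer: -7482/41 ≈ -182.49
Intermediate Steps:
a = 18 (a = 2*((2 + 4) + 3) = 2*(6 + 3) = 2*9 = 18)
M(R) = 1
B = -225/41 (B = -6 - 21/(-41) = -6 - 21*(-1/41) = -6 + 21/41 = -225/41 ≈ -5.4878)
m(N, G) = (18 + G)*(G + N)
(m(-7, M(-2)) - 63) + B = ((1² + 18*1 + 18*(-7) + 1*(-7)) - 63) - 225/41 = ((1 + 18 - 126 - 7) - 63) - 225/41 = (-114 - 63) - 225/41 = -177 - 225/41 = -7482/41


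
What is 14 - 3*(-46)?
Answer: 152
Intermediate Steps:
14 - 3*(-46) = 14 + 138 = 152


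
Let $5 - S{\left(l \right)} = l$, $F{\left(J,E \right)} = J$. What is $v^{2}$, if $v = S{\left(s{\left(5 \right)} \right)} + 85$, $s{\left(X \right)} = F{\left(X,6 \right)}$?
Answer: $7225$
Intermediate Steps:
$s{\left(X \right)} = X$
$S{\left(l \right)} = 5 - l$
$v = 85$ ($v = \left(5 - 5\right) + 85 = 0 + 85 = 85$)
$v^{2} = 85^{2} = 7225$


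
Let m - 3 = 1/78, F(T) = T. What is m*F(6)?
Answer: 235/13 ≈ 18.077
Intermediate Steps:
m = 235/78 (m = 3 + 1/78 = 235/78 ≈ 3.0128)
m*F(6) = (235/78)*6 = 235/13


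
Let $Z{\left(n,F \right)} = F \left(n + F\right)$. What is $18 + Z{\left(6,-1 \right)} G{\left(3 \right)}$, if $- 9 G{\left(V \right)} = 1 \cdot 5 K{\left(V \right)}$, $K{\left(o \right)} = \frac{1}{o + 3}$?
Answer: $\frac{997}{54} \approx 18.463$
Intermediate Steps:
$K{\left(o \right)} = \frac{1}{3 + o}$
$G{\left(V \right)} = - \frac{5}{9 \left(3 + V\right)}$ ($G{\left(V \right)} = - \frac{1 \cdot 5 \frac{1}{3 + V}}{9} = - \frac{5 \frac{1}{3 + V}}{9} = - \frac{5}{9 \left(3 + V\right)}$)
$Z{\left(n,F \right)} = F \left(F + n\right)$
$18 + Z{\left(6,-1 \right)} G{\left(3 \right)} = 18 + - (-1 + 6) \left(- \frac{5}{27 + 9 \cdot 3}\right) = 18 + \left(-1\right) 5 \left(- \frac{5}{27 + 27}\right) = 18 - 5 \left(- \frac{5}{54}\right) = 18 - 5 \left(\left(-5\right) \frac{1}{54}\right) = 18 - - \frac{25}{54} = 18 + \frac{25}{54} = \frac{997}{54}$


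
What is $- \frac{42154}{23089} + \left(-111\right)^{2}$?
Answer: $\frac{284437415}{23089} \approx 12319.0$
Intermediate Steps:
$- \frac{42154}{23089} + \left(-111\right)^{2} = \left(-42154\right) \frac{1}{23089} + 12321 = - \frac{42154}{23089} + 12321 = \frac{284437415}{23089}$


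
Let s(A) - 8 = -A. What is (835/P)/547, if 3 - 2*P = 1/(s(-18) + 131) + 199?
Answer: -262190/16832831 ≈ -0.015576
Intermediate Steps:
s(A) = 8 - A
P = -30773/314 (P = 3/2 - (1/((8 - 1*(-18)) + 131) + 199)/2 = 3/2 - (1/((8 + 18) + 131) + 199)/2 = 3/2 - (1/(26 + 131) + 199)/2 = 3/2 - (1/157 + 199)/2 = 3/2 - ½*31244/157 = 3/2 - 15622/157 = -30773/314 ≈ -98.003)
(835/P)/547 = (835/(-30773/314))/547 = (835*(-314/30773))*(1/547) = -262190/30773*1/547 = -262190/16832831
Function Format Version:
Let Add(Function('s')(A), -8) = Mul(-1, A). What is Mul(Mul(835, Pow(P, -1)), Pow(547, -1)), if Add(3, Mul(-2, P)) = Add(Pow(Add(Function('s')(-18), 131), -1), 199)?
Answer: Rational(-262190, 16832831) ≈ -0.015576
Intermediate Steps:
Function('s')(A) = Add(8, Mul(-1, A))
P = Rational(-30773, 314) (P = Add(Rational(3, 2), Mul(Rational(-1, 2), Add(Pow(Add(Add(8, Mul(-1, -18)), 131), -1), 199))) = Add(Rational(3, 2), Mul(Rational(-1, 2), Add(Pow(Add(Add(8, 18), 131), -1), 199))) = Add(Rational(3, 2), Mul(Rational(-1, 2), Add(Pow(Add(26, 131), -1), 199))) = Add(Rational(3, 2), Mul(Rational(-1, 2), Add(Pow(157, -1), 199))) = Add(Rational(3, 2), Mul(Rational(-1, 2), Add(Rational(1, 157), 199))) = Add(Rational(3, 2), Mul(Rational(-1, 2), Rational(31244, 157))) = Add(Rational(3, 2), Rational(-15622, 157)) = Rational(-30773, 314) ≈ -98.003)
Mul(Mul(835, Pow(P, -1)), Pow(547, -1)) = Mul(Mul(835, Pow(Rational(-30773, 314), -1)), Pow(547, -1)) = Mul(Mul(835, Rational(-314, 30773)), Rational(1, 547)) = Mul(Rational(-262190, 30773), Rational(1, 547)) = Rational(-262190, 16832831)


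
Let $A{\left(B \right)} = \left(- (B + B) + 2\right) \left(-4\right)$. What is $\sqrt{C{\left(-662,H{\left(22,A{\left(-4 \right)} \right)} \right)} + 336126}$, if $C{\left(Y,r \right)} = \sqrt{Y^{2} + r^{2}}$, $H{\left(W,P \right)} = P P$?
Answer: $\sqrt{336126 + 2 \sqrt{749561}} \approx 581.25$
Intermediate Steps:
$A{\left(B \right)} = -8 + 8 B$ ($A{\left(B \right)} = \left(- 2 B + 2\right) \left(-4\right) = \left(2 - 2 B\right) \left(-4\right) = -8 + 8 B$)
$H{\left(W,P \right)} = P^{2}$
$\sqrt{C{\left(-662,H{\left(22,A{\left(-4 \right)} \right)} \right)} + 336126} = \sqrt{\sqrt{\left(-662\right)^{2} + \left(\left(-8 + 8 \left(-4\right)\right)^{2}\right)^{2}} + 336126} = \sqrt{\sqrt{438244 + \left(\left(-8 - 32\right)^{2}\right)^{2}} + 336126} = \sqrt{\sqrt{438244 + \left(\left(-40\right)^{2}\right)^{2}} + 336126} = \sqrt{\sqrt{438244 + 1600^{2}} + 336126} = \sqrt{\sqrt{438244 + 2560000} + 336126} = \sqrt{\sqrt{2998244} + 336126} = \sqrt{2 \sqrt{749561} + 336126} = \sqrt{336126 + 2 \sqrt{749561}}$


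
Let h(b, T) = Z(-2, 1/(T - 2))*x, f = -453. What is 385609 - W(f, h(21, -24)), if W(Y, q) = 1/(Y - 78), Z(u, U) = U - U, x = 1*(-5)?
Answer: 204758380/531 ≈ 3.8561e+5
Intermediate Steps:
x = -5
Z(u, U) = 0
h(b, T) = 0 (h(b, T) = 0*(-5) = 0)
W(Y, q) = 1/(-78 + Y)
385609 - W(f, h(21, -24)) = 385609 - 1/(-78 - 453) = 385609 - 1/(-531) = 385609 - 1*(-1/531) = 385609 + 1/531 = 204758380/531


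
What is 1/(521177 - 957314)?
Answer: -1/436137 ≈ -2.2929e-6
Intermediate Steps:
1/(521177 - 957314) = 1/(-436137) = -1/436137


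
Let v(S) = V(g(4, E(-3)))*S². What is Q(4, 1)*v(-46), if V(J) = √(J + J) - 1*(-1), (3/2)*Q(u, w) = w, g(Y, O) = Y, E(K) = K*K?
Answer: 4232/3 + 8464*√2/3 ≈ 5400.6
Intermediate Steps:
E(K) = K²
Q(u, w) = 2*w/3
V(J) = 1 + √2*√J (V(J) = √(2*J) + 1 = √2*√J + 1 = 1 + √2*√J)
v(S) = S²*(1 + 2*√2) (v(S) = (1 + √2*√4)*S² = (1 + √2*2)*S² = (1 + 2*√2)*S² = S²*(1 + 2*√2))
Q(4, 1)*v(-46) = ((⅔)*1)*((-46)²*(1 + 2*√2)) = 2*(2116*(1 + 2*√2))/3 = 2*(2116 + 4232*√2)/3 = 4232/3 + 8464*√2/3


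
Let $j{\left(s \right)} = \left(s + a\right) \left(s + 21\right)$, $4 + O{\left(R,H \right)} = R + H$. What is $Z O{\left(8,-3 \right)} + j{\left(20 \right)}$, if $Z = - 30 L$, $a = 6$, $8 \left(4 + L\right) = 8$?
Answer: $1156$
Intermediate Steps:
$L = -3$ ($L = -4 + \frac{1}{8} \cdot 8 = -4 + 1 = -3$)
$O{\left(R,H \right)} = -4 + H + R$ ($O{\left(R,H \right)} = -4 + \left(R + H\right) = -4 + \left(H + R\right) = -4 + H + R$)
$Z = 90$ ($Z = \left(-30\right) \left(-3\right) = 90$)
$j{\left(s \right)} = \left(6 + s\right) \left(21 + s\right)$ ($j{\left(s \right)} = \left(s + 6\right) \left(s + 21\right) = \left(6 + s\right) \left(21 + s\right)$)
$Z O{\left(8,-3 \right)} + j{\left(20 \right)} = 90 \left(-4 - 3 + 8\right) + \left(126 + 20^{2} + 27 \cdot 20\right) = 90 \cdot 1 + \left(126 + 400 + 540\right) = 90 + 1066 = 1156$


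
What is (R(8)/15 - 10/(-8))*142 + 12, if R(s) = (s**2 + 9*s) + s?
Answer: 15527/10 ≈ 1552.7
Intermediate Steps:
R(s) = s**2 + 10*s
(R(8)/15 - 10/(-8))*142 + 12 = ((8*(10 + 8))/15 - 10/(-8))*142 + 12 = ((8*18)*(1/15) - 10*(-1/8))*142 + 12 = (144*(1/15) + 5/4)*142 + 12 = (48/5 + 5/4)*142 + 12 = (217/20)*142 + 12 = 15407/10 + 12 = 15527/10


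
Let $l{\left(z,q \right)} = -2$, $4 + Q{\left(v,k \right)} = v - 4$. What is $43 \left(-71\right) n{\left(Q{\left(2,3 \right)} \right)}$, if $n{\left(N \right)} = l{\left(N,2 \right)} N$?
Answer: $-36636$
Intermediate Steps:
$Q{\left(v,k \right)} = -8 + v$ ($Q{\left(v,k \right)} = -4 + \left(v - 4\right) = -4 + \left(-4 + v\right) = -8 + v$)
$n{\left(N \right)} = - 2 N$
$43 \left(-71\right) n{\left(Q{\left(2,3 \right)} \right)} = 43 \left(-71\right) \left(- 2 \left(-8 + 2\right)\right) = - 3053 \left(\left(-2\right) \left(-6\right)\right) = \left(-3053\right) 12 = -36636$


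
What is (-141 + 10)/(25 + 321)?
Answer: -131/346 ≈ -0.37861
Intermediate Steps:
(-141 + 10)/(25 + 321) = -131/346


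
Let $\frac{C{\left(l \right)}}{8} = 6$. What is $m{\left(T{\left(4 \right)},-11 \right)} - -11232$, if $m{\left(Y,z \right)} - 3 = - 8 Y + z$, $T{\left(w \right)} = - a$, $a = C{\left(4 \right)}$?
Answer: $11608$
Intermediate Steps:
$C{\left(l \right)} = 48$ ($C{\left(l \right)} = 8 \cdot 6 = 48$)
$a = 48$
$T{\left(w \right)} = -48$ ($T{\left(w \right)} = \left(-1\right) 48 = -48$)
$m{\left(Y,z \right)} = 3 + z - 8 Y$ ($m{\left(Y,z \right)} = 3 - \left(- z + 8 Y\right) = 3 + z - 8 Y$)
$m{\left(T{\left(4 \right)},-11 \right)} - -11232 = \left(3 - 11 - -384\right) - -11232 = \left(3 - 11 + 384\right) + 11232 = 376 + 11232 = 11608$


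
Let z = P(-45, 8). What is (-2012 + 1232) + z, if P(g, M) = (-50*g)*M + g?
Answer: 17175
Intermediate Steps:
P(g, M) = g - 50*M*g (P(g, M) = -50*M*g + g = g - 50*M*g)
z = 17955 (z = -45*(1 - 50*8) = -45*(1 - 400) = -45*(-399) = 17955)
(-2012 + 1232) + z = (-2012 + 1232) + 17955 = -780 + 17955 = 17175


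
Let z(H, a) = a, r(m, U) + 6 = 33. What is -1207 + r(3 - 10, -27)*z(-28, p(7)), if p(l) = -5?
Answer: -1342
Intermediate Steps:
r(m, U) = 27 (r(m, U) = -6 + 33 = 27)
-1207 + r(3 - 10, -27)*z(-28, p(7)) = -1207 + 27*(-5) = -1207 - 135 = -1342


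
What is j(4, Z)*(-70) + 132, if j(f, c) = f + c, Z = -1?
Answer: -78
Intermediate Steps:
j(f, c) = c + f
j(4, Z)*(-70) + 132 = (-1 + 4)*(-70) + 132 = 3*(-70) + 132 = -210 + 132 = -78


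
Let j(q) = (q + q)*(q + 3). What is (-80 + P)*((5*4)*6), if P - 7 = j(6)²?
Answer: 1390920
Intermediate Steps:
j(q) = 2*q*(3 + q) (j(q) = (2*q)*(3 + q) = 2*q*(3 + q))
P = 11671 (P = 7 + (2*6*(3 + 6))² = 7 + (2*6*9)² = 7 + 108² = 7 + 11664 = 11671)
(-80 + P)*((5*4)*6) = (-80 + 11671)*((5*4)*6) = 11591*(20*6) = 11591*120 = 1390920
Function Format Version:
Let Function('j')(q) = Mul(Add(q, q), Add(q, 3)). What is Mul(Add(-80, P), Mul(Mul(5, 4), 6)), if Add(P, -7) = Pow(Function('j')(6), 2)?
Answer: 1390920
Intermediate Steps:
Function('j')(q) = Mul(2, q, Add(3, q)) (Function('j')(q) = Mul(Mul(2, q), Add(3, q)) = Mul(2, q, Add(3, q)))
P = 11671 (P = Add(7, Pow(Mul(2, 6, Add(3, 6)), 2)) = Add(7, Pow(Mul(2, 6, 9), 2)) = Add(7, Pow(108, 2)) = Add(7, 11664) = 11671)
Mul(Add(-80, P), Mul(Mul(5, 4), 6)) = Mul(Add(-80, 11671), Mul(Mul(5, 4), 6)) = Mul(11591, Mul(20, 6)) = Mul(11591, 120) = 1390920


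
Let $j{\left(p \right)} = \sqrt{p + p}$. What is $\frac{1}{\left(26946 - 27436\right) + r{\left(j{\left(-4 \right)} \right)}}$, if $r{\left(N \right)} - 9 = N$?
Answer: $- \frac{481}{231369} - \frac{2 i \sqrt{2}}{231369} \approx -0.0020789 - 1.2225 \cdot 10^{-5} i$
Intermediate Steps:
$j{\left(p \right)} = \sqrt{2} \sqrt{p}$ ($j{\left(p \right)} = \sqrt{2 p} = \sqrt{2} \sqrt{p}$)
$r{\left(N \right)} = 9 + N$
$\frac{1}{\left(26946 - 27436\right) + r{\left(j{\left(-4 \right)} \right)}} = \frac{1}{\left(26946 - 27436\right) + \left(9 + \sqrt{2} \sqrt{-4}\right)} = \frac{1}{-490 + \left(9 + \sqrt{2} \cdot 2 i\right)} = \frac{1}{-490 + \left(9 + 2 i \sqrt{2}\right)} = \frac{1}{-481 + 2 i \sqrt{2}}$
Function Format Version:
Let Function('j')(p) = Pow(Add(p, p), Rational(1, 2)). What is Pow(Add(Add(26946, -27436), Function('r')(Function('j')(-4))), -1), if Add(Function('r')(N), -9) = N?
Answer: Add(Rational(-481, 231369), Mul(Rational(-2, 231369), I, Pow(2, Rational(1, 2)))) ≈ Add(-0.0020789, Mul(-1.2225e-5, I))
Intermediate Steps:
Function('j')(p) = Mul(Pow(2, Rational(1, 2)), Pow(p, Rational(1, 2))) (Function('j')(p) = Pow(Mul(2, p), Rational(1, 2)) = Mul(Pow(2, Rational(1, 2)), Pow(p, Rational(1, 2))))
Function('r')(N) = Add(9, N)
Pow(Add(Add(26946, -27436), Function('r')(Function('j')(-4))), -1) = Pow(Add(Add(26946, -27436), Add(9, Mul(Pow(2, Rational(1, 2)), Pow(-4, Rational(1, 2))))), -1) = Pow(Add(-490, Add(9, Mul(Pow(2, Rational(1, 2)), Mul(2, I)))), -1) = Pow(Add(-490, Add(9, Mul(2, I, Pow(2, Rational(1, 2))))), -1) = Pow(Add(-481, Mul(2, I, Pow(2, Rational(1, 2)))), -1)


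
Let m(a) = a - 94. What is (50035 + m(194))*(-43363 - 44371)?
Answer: -4398544090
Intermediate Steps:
m(a) = -94 + a
(50035 + m(194))*(-43363 - 44371) = (50035 + (-94 + 194))*(-43363 - 44371) = (50035 + 100)*(-87734) = 50135*(-87734) = -4398544090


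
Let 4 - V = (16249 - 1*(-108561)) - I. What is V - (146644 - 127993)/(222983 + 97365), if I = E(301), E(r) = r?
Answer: -39884946391/320348 ≈ -1.2451e+5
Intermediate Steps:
I = 301
V = -124505 (V = 4 - ((16249 - 1*(-108561)) - 1*301) = 4 - ((16249 + 108561) - 301) = 4 - (124810 - 301) = 4 - 1*124509 = 4 - 124509 = -124505)
V - (146644 - 127993)/(222983 + 97365) = -124505 - (146644 - 127993)/(222983 + 97365) = -124505 - 18651/320348 = -39884946391/320348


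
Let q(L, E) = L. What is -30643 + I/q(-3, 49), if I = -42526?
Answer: -49403/3 ≈ -16468.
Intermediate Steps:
-30643 + I/q(-3, 49) = -30643 - 42526/(-3) = -30643 - 42526*(-1/3) = -30643 + 42526/3 = -49403/3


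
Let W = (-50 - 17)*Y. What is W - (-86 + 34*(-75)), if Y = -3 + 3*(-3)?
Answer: 3440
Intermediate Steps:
Y = -12 (Y = -3 - 9 = -12)
W = 804 (W = (-50 - 17)*(-12) = -67*(-12) = 804)
W - (-86 + 34*(-75)) = 804 - (-86 + 34*(-75)) = 804 - (-86 - 2550) = 804 - 1*(-2636) = 804 + 2636 = 3440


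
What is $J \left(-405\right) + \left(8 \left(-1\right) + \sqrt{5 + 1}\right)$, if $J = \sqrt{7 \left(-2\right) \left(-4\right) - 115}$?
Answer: $-8 + \sqrt{6} - 405 i \sqrt{59} \approx -5.5505 - 3110.9 i$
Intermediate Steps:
$J = i \sqrt{59}$ ($J = \sqrt{\left(-14\right) \left(-4\right) - 115} = \sqrt{56 - 115} = \sqrt{-59} = i \sqrt{59} \approx 7.6811 i$)
$J \left(-405\right) + \left(8 \left(-1\right) + \sqrt{5 + 1}\right) = i \sqrt{59} \left(-405\right) + \left(8 \left(-1\right) + \sqrt{5 + 1}\right) = - 405 i \sqrt{59} - \left(8 - \sqrt{6}\right) = -8 + \sqrt{6} - 405 i \sqrt{59}$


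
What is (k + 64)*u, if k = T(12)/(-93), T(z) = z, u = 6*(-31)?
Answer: -11880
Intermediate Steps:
u = -186
k = -4/31 (k = 12/(-93) = 12*(-1/93) = -4/31 ≈ -0.12903)
(k + 64)*u = (-4/31 + 64)*(-186) = (1980/31)*(-186) = -11880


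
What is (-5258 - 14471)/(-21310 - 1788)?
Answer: 19729/23098 ≈ 0.85414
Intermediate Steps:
(-5258 - 14471)/(-21310 - 1788) = -19729/(-23098) = -19729*(-1/23098) = 19729/23098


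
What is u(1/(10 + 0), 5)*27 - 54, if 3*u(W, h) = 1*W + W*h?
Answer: -243/5 ≈ -48.600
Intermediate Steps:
u(W, h) = W/3 + W*h/3 (u(W, h) = (1*W + W*h)/3 = (W + W*h)/3 = W/3 + W*h/3)
u(1/(10 + 0), 5)*27 - 54 = ((1 + 5)/(3*(10 + 0)))*27 - 54 = ((⅓)*6/10)*27 - 54 = ((⅓)*(⅒)*6)*27 - 54 = (⅕)*27 - 54 = 27/5 - 54 = -243/5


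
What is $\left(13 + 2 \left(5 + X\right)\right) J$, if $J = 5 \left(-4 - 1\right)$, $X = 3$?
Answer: $-725$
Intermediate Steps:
$J = -25$ ($J = 5 \left(-5\right) = -25$)
$\left(13 + 2 \left(5 + X\right)\right) J = \left(13 + 2 \left(5 + 3\right)\right) \left(-25\right) = \left(13 + 2 \cdot 8\right) \left(-25\right) = \left(13 + 16\right) \left(-25\right) = 29 \left(-25\right) = -725$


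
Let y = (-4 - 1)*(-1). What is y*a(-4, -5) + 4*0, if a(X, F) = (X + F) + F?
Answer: -70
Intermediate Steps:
a(X, F) = X + 2*F (a(X, F) = (F + X) + F = X + 2*F)
y = 5 (y = -5*(-1) = 5)
y*a(-4, -5) + 4*0 = 5*(-4 + 2*(-5)) + 4*0 = 5*(-4 - 10) + 0 = 5*(-14) + 0 = -70 + 0 = -70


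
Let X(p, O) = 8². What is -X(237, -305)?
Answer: -64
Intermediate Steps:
X(p, O) = 64
-X(237, -305) = -1*64 = -64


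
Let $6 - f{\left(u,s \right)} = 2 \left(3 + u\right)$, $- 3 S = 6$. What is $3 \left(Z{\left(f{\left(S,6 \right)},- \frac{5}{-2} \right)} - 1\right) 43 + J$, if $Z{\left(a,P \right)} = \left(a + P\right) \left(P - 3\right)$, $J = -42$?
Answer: $- \frac{2361}{4} \approx -590.25$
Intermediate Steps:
$S = -2$ ($S = \left(- \frac{1}{3}\right) 6 = -2$)
$f{\left(u,s \right)} = - 2 u$ ($f{\left(u,s \right)} = 6 - 2 \left(3 + u\right) = 6 - \left(6 + 2 u\right) = - 2 u$)
$Z{\left(a,P \right)} = \left(-3 + P\right) \left(P + a\right)$ ($Z{\left(a,P \right)} = \left(P + a\right) \left(-3 + P\right) = \left(-3 + P\right) \left(P + a\right)$)
$3 \left(Z{\left(f{\left(S,6 \right)},- \frac{5}{-2} \right)} - 1\right) 43 + J = 3 \left(\left(\left(- \frac{5}{-2}\right)^{2} - 3 \left(- \frac{5}{-2}\right) - 3 \left(\left(-2\right) \left(-2\right)\right) + - \frac{5}{-2} \left(\left(-2\right) \left(-2\right)\right)\right) - 1\right) 43 - 42 = 3 \left(\left(\left(\left(-5\right) \left(- \frac{1}{2}\right)\right)^{2} - 3 \left(\left(-5\right) \left(- \frac{1}{2}\right)\right) - 12 + \left(-5\right) \left(- \frac{1}{2}\right) 4\right) - 1\right) 43 - 42 = 3 \left(\left(\left(\frac{5}{2}\right)^{2} - \frac{15}{2} - 12 + \frac{5}{2} \cdot 4\right) - 1\right) 43 - 42 = 3 \left(\left(\frac{25}{4} - \frac{15}{2} - 12 + 10\right) - 1\right) 43 - 42 = 3 \left(- \frac{13}{4} - 1\right) 43 - 42 = 3 \left(- \frac{17}{4}\right) 43 - 42 = \left(- \frac{51}{4}\right) 43 - 42 = - \frac{2193}{4} - 42 = - \frac{2361}{4}$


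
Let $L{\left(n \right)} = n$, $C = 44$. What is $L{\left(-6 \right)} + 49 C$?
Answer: $2150$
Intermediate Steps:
$L{\left(-6 \right)} + 49 C = -6 + 49 \cdot 44 = -6 + 2156 = 2150$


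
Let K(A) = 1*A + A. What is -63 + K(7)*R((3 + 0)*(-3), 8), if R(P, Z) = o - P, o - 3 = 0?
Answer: 105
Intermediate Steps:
o = 3 (o = 3 + 0 = 3)
R(P, Z) = 3 - P
K(A) = 2*A (K(A) = A + A = 2*A)
-63 + K(7)*R((3 + 0)*(-3), 8) = -63 + (2*7)*(3 - (3 + 0)*(-3)) = -63 + 14*(3 - 3*(-3)) = -63 + 14*(3 - 1*(-9)) = -63 + 14*(3 + 9) = -63 + 14*12 = -63 + 168 = 105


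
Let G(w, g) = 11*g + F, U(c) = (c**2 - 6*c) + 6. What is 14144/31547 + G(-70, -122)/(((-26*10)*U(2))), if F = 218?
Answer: -7025987/4101110 ≈ -1.7132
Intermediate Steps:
U(c) = 6 + c**2 - 6*c
G(w, g) = 218 + 11*g (G(w, g) = 11*g + 218 = 218 + 11*g)
14144/31547 + G(-70, -122)/(((-26*10)*U(2))) = 14144/31547 + (218 + 11*(-122))/(((-26*10)*(6 + 2**2 - 6*2))) = 14144*(1/31547) + (218 - 1342)/((-260*(6 + 4 - 12))) = 14144/31547 - 1124/((-260*(-2))) = 14144/31547 - 1124/520 = 14144/31547 - 1124*1/520 = 14144/31547 - 281/130 = -7025987/4101110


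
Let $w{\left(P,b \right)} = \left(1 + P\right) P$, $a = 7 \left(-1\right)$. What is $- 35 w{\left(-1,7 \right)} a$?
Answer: $0$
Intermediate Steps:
$a = -7$
$w{\left(P,b \right)} = P \left(1 + P\right)$
$- 35 w{\left(-1,7 \right)} a = - 35 \left(- (1 - 1)\right) \left(-7\right) = - 35 \left(\left(-1\right) 0\right) \left(-7\right) = \left(-35\right) 0 \left(-7\right) = 0 \left(-7\right) = 0$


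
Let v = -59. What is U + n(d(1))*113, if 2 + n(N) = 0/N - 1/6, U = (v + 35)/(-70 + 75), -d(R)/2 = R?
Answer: -7489/30 ≈ -249.63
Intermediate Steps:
d(R) = -2*R
U = -24/5 (U = (-59 + 35)/(-70 + 75) = -24/5 ≈ -4.8000)
n(N) = -13/6 (n(N) = -2 + (0/N - 1/6) = -2 + (0 - 1*1/6) = -2 + (0 - 1/6) = -2 - 1/6 = -13/6)
U + n(d(1))*113 = -24/5 - 13/6*113 = -24/5 - 1469/6 = -7489/30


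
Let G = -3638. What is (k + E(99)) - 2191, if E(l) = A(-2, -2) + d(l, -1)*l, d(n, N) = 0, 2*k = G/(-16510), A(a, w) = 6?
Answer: -36072531/16510 ≈ -2184.9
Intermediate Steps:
k = 1819/16510 (k = (-3638/(-16510))/2 = (-3638*(-1/16510))/2 = (½)*(1819/8255) = 1819/16510 ≈ 0.11018)
E(l) = 6 (E(l) = 6 + 0*l = 6 + 0 = 6)
(k + E(99)) - 2191 = (1819/16510 + 6) - 2191 = 100879/16510 - 2191 = -36072531/16510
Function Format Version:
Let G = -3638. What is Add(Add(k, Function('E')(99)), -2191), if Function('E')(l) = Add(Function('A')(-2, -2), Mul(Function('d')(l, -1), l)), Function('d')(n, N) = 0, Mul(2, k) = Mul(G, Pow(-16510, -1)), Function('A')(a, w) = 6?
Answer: Rational(-36072531, 16510) ≈ -2184.9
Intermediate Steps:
k = Rational(1819, 16510) (k = Mul(Rational(1, 2), Mul(-3638, Pow(-16510, -1))) = Mul(Rational(1, 2), Mul(-3638, Rational(-1, 16510))) = Mul(Rational(1, 2), Rational(1819, 8255)) = Rational(1819, 16510) ≈ 0.11018)
Function('E')(l) = 6 (Function('E')(l) = Add(6, Mul(0, l)) = Add(6, 0) = 6)
Add(Add(k, Function('E')(99)), -2191) = Add(Add(Rational(1819, 16510), 6), -2191) = Add(Rational(100879, 16510), -2191) = Rational(-36072531, 16510)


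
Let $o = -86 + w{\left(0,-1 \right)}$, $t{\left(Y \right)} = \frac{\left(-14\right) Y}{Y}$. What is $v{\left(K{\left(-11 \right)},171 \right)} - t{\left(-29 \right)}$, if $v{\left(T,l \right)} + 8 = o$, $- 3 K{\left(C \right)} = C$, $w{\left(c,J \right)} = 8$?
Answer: $-72$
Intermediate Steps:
$t{\left(Y \right)} = -14$
$K{\left(C \right)} = - \frac{C}{3}$
$o = -78$ ($o = -86 + 8 = -78$)
$v{\left(T,l \right)} = -86$ ($v{\left(T,l \right)} = -8 - 78 = -86$)
$v{\left(K{\left(-11 \right)},171 \right)} - t{\left(-29 \right)} = -86 - -14 = -86 + 14 = -72$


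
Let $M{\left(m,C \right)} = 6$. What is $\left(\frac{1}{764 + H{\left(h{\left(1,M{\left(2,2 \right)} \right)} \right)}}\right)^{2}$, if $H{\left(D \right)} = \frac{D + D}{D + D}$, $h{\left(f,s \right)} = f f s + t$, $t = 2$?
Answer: $\frac{1}{585225} \approx 1.7087 \cdot 10^{-6}$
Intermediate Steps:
$h{\left(f,s \right)} = 2 + s f^{2}$ ($h{\left(f,s \right)} = f f s + 2 = f^{2} s + 2 = s f^{2} + 2 = 2 + s f^{2}$)
$H{\left(D \right)} = 1$ ($H{\left(D \right)} = \frac{2 D}{2 D} = 2 D \frac{1}{2 D} = 1$)
$\left(\frac{1}{764 + H{\left(h{\left(1,M{\left(2,2 \right)} \right)} \right)}}\right)^{2} = \left(\frac{1}{764 + 1}\right)^{2} = \left(\frac{1}{765}\right)^{2} = \frac{1}{585225}$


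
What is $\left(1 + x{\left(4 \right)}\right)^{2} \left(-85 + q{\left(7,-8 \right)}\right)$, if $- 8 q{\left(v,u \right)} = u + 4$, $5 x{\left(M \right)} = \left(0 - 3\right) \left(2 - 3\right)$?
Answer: $- \frac{5408}{25} \approx -216.32$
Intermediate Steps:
$x{\left(M \right)} = \frac{3}{5}$ ($x{\left(M \right)} = \frac{\left(0 - 3\right) \left(2 - 3\right)}{5} = \frac{\left(-3\right) \left(-1\right)}{5} = \frac{1}{5} \cdot 3 = \frac{3}{5}$)
$q{\left(v,u \right)} = - \frac{1}{2} - \frac{u}{8}$ ($q{\left(v,u \right)} = - \frac{u + 4}{8} = - \frac{4 + u}{8} = - \frac{1}{2} - \frac{u}{8}$)
$\left(1 + x{\left(4 \right)}\right)^{2} \left(-85 + q{\left(7,-8 \right)}\right) = \left(1 + \frac{3}{5}\right)^{2} \left(-85 - - \frac{1}{2}\right) = \left(\frac{8}{5}\right)^{2} \left(-85 + \left(- \frac{1}{2} + 1\right)\right) = \frac{64 \left(-85 + \frac{1}{2}\right)}{25} = \frac{64}{25} \left(- \frac{169}{2}\right) = - \frac{5408}{25}$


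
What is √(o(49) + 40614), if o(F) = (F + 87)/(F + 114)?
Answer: √1079095534/163 ≈ 201.53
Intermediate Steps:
o(F) = (87 + F)/(114 + F)
√(o(49) + 40614) = √((87 + 49)/(114 + 49) + 40614) = √(136/163 + 40614) = √(6620218/163) = √1079095534/163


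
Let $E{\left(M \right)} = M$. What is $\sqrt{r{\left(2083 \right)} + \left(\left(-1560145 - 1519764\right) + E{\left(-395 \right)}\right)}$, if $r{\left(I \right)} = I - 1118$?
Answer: $i \sqrt{3079339} \approx 1754.8 i$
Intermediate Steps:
$r{\left(I \right)} = -1118 + I$
$\sqrt{r{\left(2083 \right)} + \left(\left(-1560145 - 1519764\right) + E{\left(-395 \right)}\right)} = \sqrt{\left(-1118 + 2083\right) - 3080304} = \sqrt{965 - 3080304} = \sqrt{-3079339} = i \sqrt{3079339}$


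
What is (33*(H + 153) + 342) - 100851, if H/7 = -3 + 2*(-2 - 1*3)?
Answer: -98463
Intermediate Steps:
H = -91 (H = 7*(-3 + 2*(-2 - 1*3)) = 7*(-3 + 2*(-2 - 3)) = 7*(-3 + 2*(-5)) = 7*(-3 - 10) = 7*(-13) = -91)
(33*(H + 153) + 342) - 100851 = (33*(-91 + 153) + 342) - 100851 = (33*62 + 342) - 100851 = (2046 + 342) - 100851 = 2388 - 100851 = -98463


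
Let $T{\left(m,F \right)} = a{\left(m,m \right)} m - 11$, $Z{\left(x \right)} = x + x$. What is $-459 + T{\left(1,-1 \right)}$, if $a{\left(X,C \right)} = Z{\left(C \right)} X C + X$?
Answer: $-467$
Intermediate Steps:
$Z{\left(x \right)} = 2 x$
$a{\left(X,C \right)} = X + 2 X C^{2}$ ($a{\left(X,C \right)} = 2 C X C + X = 2 X C^{2} + X = X + 2 X C^{2}$)
$T{\left(m,F \right)} = -11 + m^{2} \left(1 + 2 m^{2}\right)$ ($T{\left(m,F \right)} = m \left(1 + 2 m^{2}\right) m - 11 = m^{2} \left(1 + 2 m^{2}\right) - 11 = -11 + m^{2} \left(1 + 2 m^{2}\right)$)
$-459 + T{\left(1,-1 \right)} = -459 + \left(-11 + 1^{2} + 2 \cdot 1^{4}\right) = -459 + \left(-11 + 1 + 2 \cdot 1\right) = -459 + \left(-11 + 1 + 2\right) = -459 - 8 = -467$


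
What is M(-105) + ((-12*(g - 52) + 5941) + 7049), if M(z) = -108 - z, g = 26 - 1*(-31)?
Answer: 12927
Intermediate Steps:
g = 57 (g = 26 + 31 = 57)
M(-105) + ((-12*(g - 52) + 5941) + 7049) = (-108 - 1*(-105)) + ((-12*(57 - 52) + 5941) + 7049) = (-108 + 105) + ((-12*5 + 5941) + 7049) = -3 + ((-60 + 5941) + 7049) = -3 + (5881 + 7049) = -3 + 12930 = 12927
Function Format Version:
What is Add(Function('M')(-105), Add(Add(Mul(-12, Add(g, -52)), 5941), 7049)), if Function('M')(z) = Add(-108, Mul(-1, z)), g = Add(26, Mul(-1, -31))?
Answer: 12927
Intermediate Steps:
g = 57 (g = Add(26, 31) = 57)
Add(Function('M')(-105), Add(Add(Mul(-12, Add(g, -52)), 5941), 7049)) = Add(Add(-108, Mul(-1, -105)), Add(Add(Mul(-12, Add(57, -52)), 5941), 7049)) = Add(Add(-108, 105), Add(Add(Mul(-12, 5), 5941), 7049)) = Add(-3, Add(Add(-60, 5941), 7049)) = Add(-3, Add(5881, 7049)) = Add(-3, 12930) = 12927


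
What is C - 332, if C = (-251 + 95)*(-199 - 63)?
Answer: 40540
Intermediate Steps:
C = 40872 (C = -156*(-262) = 40872)
C - 332 = 40872 - 332 = 40540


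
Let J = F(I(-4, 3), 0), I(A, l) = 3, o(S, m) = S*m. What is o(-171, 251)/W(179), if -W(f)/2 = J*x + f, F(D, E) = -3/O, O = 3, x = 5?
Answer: 14307/116 ≈ 123.34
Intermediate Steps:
F(D, E) = -1 (F(D, E) = -3/3 = -3*⅓ = -1)
J = -1
W(f) = 10 - 2*f (W(f) = -2*(-1*5 + f) = -2*(-5 + f) = 10 - 2*f)
o(-171, 251)/W(179) = (-171*251)/(10 - 2*179) = -42921/(10 - 358) = -42921/(-348) = -42921*(-1/348) = 14307/116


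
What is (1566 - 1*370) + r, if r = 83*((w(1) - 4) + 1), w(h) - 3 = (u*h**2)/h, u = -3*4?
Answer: 200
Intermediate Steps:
u = -12
w(h) = 3 - 12*h (w(h) = 3 + (-12*h**2)/h = 3 - 12*h)
r = -996 (r = 83*(((3 - 12*1) - 4) + 1) = 83*(((3 - 12) - 4) + 1) = 83*((-9 - 4) + 1) = 83*(-13 + 1) = 83*(-12) = -996)
(1566 - 1*370) + r = (1566 - 1*370) - 996 = (1566 - 370) - 996 = 1196 - 996 = 200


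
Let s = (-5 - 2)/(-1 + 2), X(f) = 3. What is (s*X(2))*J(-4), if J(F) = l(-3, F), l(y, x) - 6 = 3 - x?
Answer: -273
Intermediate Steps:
l(y, x) = 9 - x (l(y, x) = 6 + (3 - x) = 9 - x)
s = -7 (s = -7/1 = -7*1 = -7)
J(F) = 9 - F
(s*X(2))*J(-4) = (-7*3)*(9 - 1*(-4)) = -21*(9 + 4) = -21*13 = -273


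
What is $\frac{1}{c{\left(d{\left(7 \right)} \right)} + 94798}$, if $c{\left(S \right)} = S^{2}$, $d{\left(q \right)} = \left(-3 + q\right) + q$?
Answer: $\frac{1}{94919} \approx 1.0535 \cdot 10^{-5}$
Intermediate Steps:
$d{\left(q \right)} = -3 + 2 q$
$\frac{1}{c{\left(d{\left(7 \right)} \right)} + 94798} = \frac{1}{\left(-3 + 2 \cdot 7\right)^{2} + 94798} = \frac{1}{\left(-3 + 14\right)^{2} + 94798} = \frac{1}{11^{2} + 94798} = \frac{1}{121 + 94798} = \frac{1}{94919}$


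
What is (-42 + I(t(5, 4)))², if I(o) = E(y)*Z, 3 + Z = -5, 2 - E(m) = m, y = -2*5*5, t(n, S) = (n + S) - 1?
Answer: 209764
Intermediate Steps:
t(n, S) = -1 + S + n (t(n, S) = (S + n) - 1 = -1 + S + n)
y = -50 (y = -10*5 = -50)
E(m) = 2 - m
Z = -8 (Z = -3 - 5 = -8)
I(o) = -416 (I(o) = (2 - 1*(-50))*(-8) = (2 + 50)*(-8) = 52*(-8) = -416)
(-42 + I(t(5, 4)))² = (-42 - 416)² = (-458)² = 209764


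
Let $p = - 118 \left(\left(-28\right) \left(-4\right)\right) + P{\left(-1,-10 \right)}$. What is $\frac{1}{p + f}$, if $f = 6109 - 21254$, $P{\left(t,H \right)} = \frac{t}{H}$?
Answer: $- \frac{10}{283609} \approx -3.526 \cdot 10^{-5}$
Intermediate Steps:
$f = -15145$ ($f = 6109 - 21254 = -15145$)
$p = - \frac{132159}{10}$ ($p = - 118 \left(\left(-28\right) \left(-4\right)\right) - \frac{1}{-10} = \left(-118\right) 112 - - \frac{1}{10} = -13216 + \frac{1}{10} = - \frac{132159}{10} \approx -13216.0$)
$\frac{1}{p + f} = \frac{1}{- \frac{132159}{10} - 15145} = \frac{1}{- \frac{283609}{10}} = - \frac{10}{283609}$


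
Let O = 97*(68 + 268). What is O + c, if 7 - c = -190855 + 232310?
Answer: -8856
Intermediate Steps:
c = -41448 (c = 7 - (-190855 + 232310) = 7 - 1*41455 = 7 - 41455 = -41448)
O = 32592 (O = 97*336 = 32592)
O + c = 32592 - 41448 = -8856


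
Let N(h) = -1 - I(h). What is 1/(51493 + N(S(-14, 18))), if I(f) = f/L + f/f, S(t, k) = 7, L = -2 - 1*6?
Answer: 8/411935 ≈ 1.9421e-5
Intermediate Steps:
L = -8 (L = -2 - 6 = -8)
I(f) = 1 - f/8 (I(f) = f/(-8) + f/f = f*(-1/8) + 1 = -f/8 + 1 = 1 - f/8)
N(h) = -2 + h/8 (N(h) = -1 - (1 - h/8) = -1 + (-1 + h/8) = -2 + h/8)
1/(51493 + N(S(-14, 18))) = 1/(51493 + (-2 + (1/8)*7)) = 1/(51493 + (-2 + 7/8)) = 1/(51493 - 9/8) = 1/(411935/8) = 8/411935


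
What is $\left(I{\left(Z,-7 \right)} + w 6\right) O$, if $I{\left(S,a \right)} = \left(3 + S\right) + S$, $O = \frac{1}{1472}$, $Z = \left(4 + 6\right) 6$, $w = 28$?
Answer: $\frac{291}{1472} \approx 0.19769$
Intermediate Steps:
$Z = 60$ ($Z = 10 \cdot 6 = 60$)
$O = \frac{1}{1472} \approx 0.00067935$
$I{\left(S,a \right)} = 3 + 2 S$
$\left(I{\left(Z,-7 \right)} + w 6\right) O = \left(\left(3 + 2 \cdot 60\right) + 28 \cdot 6\right) \frac{1}{1472} = \left(\left(3 + 120\right) + 168\right) \frac{1}{1472} = \left(123 + 168\right) \frac{1}{1472} = 291 \cdot \frac{1}{1472} = \frac{291}{1472}$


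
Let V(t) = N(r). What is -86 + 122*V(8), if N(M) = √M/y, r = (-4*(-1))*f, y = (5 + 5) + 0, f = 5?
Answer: -86 + 122*√5/5 ≈ -31.440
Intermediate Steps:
y = 10 (y = 10 + 0 = 10)
r = 20 (r = -4*(-1)*5 = 4*5 = 20)
N(M) = √M/10
V(t) = √5/5 (V(t) = √20/10 = (2*√5)/10 = √5/5)
-86 + 122*V(8) = -86 + 122*(√5/5) = -86 + 122*√5/5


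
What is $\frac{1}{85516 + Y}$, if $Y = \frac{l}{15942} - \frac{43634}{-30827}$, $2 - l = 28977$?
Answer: $\frac{491444034}{42026130412447} \approx 1.1694 \cdot 10^{-5}$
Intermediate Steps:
$l = -28975$ ($l = 2 - 28977 = -28975$)
$Y = - \frac{197599097}{491444034}$ ($Y = - \frac{28975}{15942} - \frac{43634}{-30827} = \left(-28975\right) \frac{1}{15942} - - \frac{43634}{30827} = - \frac{28975}{15942} + \frac{43634}{30827} = - \frac{197599097}{491444034} \approx -0.40208$)
$\frac{1}{85516 + Y} = \frac{1}{85516 - \frac{197599097}{491444034}} = \frac{1}{\frac{42026130412447}{491444034}} = \frac{491444034}{42026130412447}$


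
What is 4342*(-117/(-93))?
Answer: 169338/31 ≈ 5462.5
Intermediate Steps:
4342*(-117/(-93)) = 4342*(-117*(-1/93)) = 4342*(39/31) = 169338/31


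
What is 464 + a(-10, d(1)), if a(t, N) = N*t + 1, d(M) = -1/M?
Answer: 475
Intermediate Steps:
a(t, N) = 1 + N*t
464 + a(-10, d(1)) = 464 + (1 - 1/1*(-10)) = 464 + (1 - 1*1*(-10)) = 464 + (1 - 1*(-10)) = 464 + (1 + 10) = 464 + 11 = 475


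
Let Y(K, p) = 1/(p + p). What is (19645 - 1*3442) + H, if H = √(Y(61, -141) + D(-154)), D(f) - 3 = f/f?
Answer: 16203 + 7*√6486/282 ≈ 16205.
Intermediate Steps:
D(f) = 4 (D(f) = 3 + f/f = 3 + 1 = 4)
Y(K, p) = 1/(2*p)
H = 7*√6486/282 (H = √((½)/(-141) + 4) = √((½)*(-1/141) + 4) = √(-1/282 + 4) = √(1127/282) = 7*√6486/282 ≈ 1.9991)
(19645 - 1*3442) + H = (19645 - 1*3442) + 7*√6486/282 = (19645 - 3442) + 7*√6486/282 = 16203 + 7*√6486/282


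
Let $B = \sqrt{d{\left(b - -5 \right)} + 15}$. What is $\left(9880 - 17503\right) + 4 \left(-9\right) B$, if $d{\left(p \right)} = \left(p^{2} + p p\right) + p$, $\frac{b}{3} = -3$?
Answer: $-7623 - 36 \sqrt{43} \approx -7859.1$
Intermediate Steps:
$b = -9$ ($b = 3 \left(-3\right) = -9$)
$d{\left(p \right)} = p + 2 p^{2}$ ($d{\left(p \right)} = \left(p^{2} + p^{2}\right) + p = 2 p^{2} + p = p + 2 p^{2}$)
$B = \sqrt{43}$ ($B = \sqrt{\left(-9 - -5\right) \left(1 + 2 \left(-9 - -5\right)\right) + 15} = \sqrt{\left(-9 + 5\right) \left(1 + 2 \left(-9 + 5\right)\right) + 15} = \sqrt{- 4 \left(1 + 2 \left(-4\right)\right) + 15} = \sqrt{- 4 \left(1 - 8\right) + 15} = \sqrt{\left(-4\right) \left(-7\right) + 15} = \sqrt{28 + 15} = \sqrt{43} \approx 6.5574$)
$\left(9880 - 17503\right) + 4 \left(-9\right) B = \left(9880 - 17503\right) + 4 \left(-9\right) \sqrt{43} = -7623 - 36 \sqrt{43}$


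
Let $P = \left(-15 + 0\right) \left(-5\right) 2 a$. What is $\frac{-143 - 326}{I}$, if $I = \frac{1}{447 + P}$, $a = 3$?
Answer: $-420693$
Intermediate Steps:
$P = 450$ ($P = \left(-15 + 0\right) \left(-5\right) 2 \cdot 3 = - 15 \left(\left(-10\right) 3\right) = \left(-15\right) \left(-30\right) = 450$)
$I = \frac{1}{897}$ ($I = \frac{1}{447 + 450} = \frac{1}{897} \approx 0.0011148$)
$\frac{-143 - 326}{I} = \left(-143 - 326\right) \frac{1}{\frac{1}{897}} = \left(-143 - 326\right) 897 = \left(-469\right) 897 = -420693$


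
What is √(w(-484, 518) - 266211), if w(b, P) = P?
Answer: I*√265693 ≈ 515.45*I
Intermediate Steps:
√(w(-484, 518) - 266211) = √(518 - 266211) = √(-265693) = I*√265693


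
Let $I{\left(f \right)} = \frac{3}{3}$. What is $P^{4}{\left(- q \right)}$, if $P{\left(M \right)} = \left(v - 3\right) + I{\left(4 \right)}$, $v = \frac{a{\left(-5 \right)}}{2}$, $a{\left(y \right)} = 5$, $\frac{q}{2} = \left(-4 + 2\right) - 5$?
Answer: $\frac{1}{16} \approx 0.0625$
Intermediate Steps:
$q = -14$ ($q = 2 \left(\left(-4 + 2\right) - 5\right) = 2 \left(-2 - 5\right) = 2 \left(-7\right) = -14$)
$I{\left(f \right)} = 1$ ($I{\left(f \right)} = 3 \cdot \frac{1}{3} = 1$)
$v = \frac{5}{2} \approx 2.5$
$P{\left(M \right)} = \frac{1}{2}$ ($P{\left(M \right)} = \left(\frac{5}{2} - 3\right) + 1 = - \frac{1}{2} + 1 = \frac{1}{2}$)
$P^{4}{\left(- q \right)} = \left(\frac{1}{2}\right)^{4} = \frac{1}{16}$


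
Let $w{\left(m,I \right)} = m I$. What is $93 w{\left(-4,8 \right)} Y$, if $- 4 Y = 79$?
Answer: $58776$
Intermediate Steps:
$w{\left(m,I \right)} = I m$
$Y = - \frac{79}{4}$ ($Y = \left(- \frac{1}{4}\right) 79 = - \frac{79}{4} \approx -19.75$)
$93 w{\left(-4,8 \right)} Y = 93 \cdot 8 \left(-4\right) \left(- \frac{79}{4}\right) = 93 \left(-32\right) \left(- \frac{79}{4}\right) = \left(-2976\right) \left(- \frac{79}{4}\right) = 58776$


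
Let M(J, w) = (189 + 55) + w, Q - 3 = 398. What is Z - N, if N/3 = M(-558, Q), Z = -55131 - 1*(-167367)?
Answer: 110301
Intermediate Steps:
Q = 401 (Q = 3 + 398 = 401)
M(J, w) = 244 + w
Z = 112236 (Z = -55131 + 167367 = 112236)
N = 1935 (N = 3*(244 + 401) = 3*645 = 1935)
Z - N = 112236 - 1*1935 = 112236 - 1935 = 110301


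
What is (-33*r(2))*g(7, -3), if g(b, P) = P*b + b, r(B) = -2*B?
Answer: -1848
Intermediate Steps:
g(b, P) = b + P*b
(-33*r(2))*g(7, -3) = (-(-66)*2)*(7*(1 - 3)) = (-33*(-4))*(7*(-2)) = 132*(-14) = -1848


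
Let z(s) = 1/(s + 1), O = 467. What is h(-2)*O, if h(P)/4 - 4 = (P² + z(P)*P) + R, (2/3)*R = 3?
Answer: 27086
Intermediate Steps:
z(s) = 1/(1 + s)
R = 9/2 (R = (3/2)*3 = 9/2 ≈ 4.5000)
h(P) = 34 + 4*P² + 4*P/(1 + P) (h(P) = 16 + 4*((P² + P/(1 + P)) + 9/2) = 16 + 4*(9/2 + P² + P/(1 + P)) = 16 + (18 + 4*P² + 4*P/(1 + P)) = 34 + 4*P² + 4*P/(1 + P))
h(-2)*O = (2*(2*(-2) + (1 - 2)*(17 + 2*(-2)²))/(1 - 2))*467 = (2*(-4 - (17 + 2*4))/(-1))*467 = (2*(-1)*(-4 - (17 + 8)))*467 = (2*(-1)*(-4 - 1*25))*467 = (2*(-1)*(-4 - 25))*467 = (2*(-1)*(-29))*467 = 58*467 = 27086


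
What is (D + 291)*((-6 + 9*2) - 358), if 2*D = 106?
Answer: -119024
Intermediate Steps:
D = 53 (D = (½)*106 = 53)
(D + 291)*((-6 + 9*2) - 358) = (53 + 291)*((-6 + 9*2) - 358) = 344*((-6 + 18) - 358) = 344*(12 - 358) = 344*(-346) = -119024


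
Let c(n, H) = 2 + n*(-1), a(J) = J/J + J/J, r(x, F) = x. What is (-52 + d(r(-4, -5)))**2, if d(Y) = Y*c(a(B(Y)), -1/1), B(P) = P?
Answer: 2704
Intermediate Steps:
a(J) = 2 (a(J) = 1 + 1 = 2)
c(n, H) = 2 - n
d(Y) = 0 (d(Y) = Y*(2 - 1*2) = Y*(2 - 2) = Y*0 = 0)
(-52 + d(r(-4, -5)))**2 = (-52 + 0)**2 = (-52)**2 = 2704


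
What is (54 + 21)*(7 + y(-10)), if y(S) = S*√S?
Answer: 525 - 750*I*√10 ≈ 525.0 - 2371.7*I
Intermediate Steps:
y(S) = S^(3/2)
(54 + 21)*(7 + y(-10)) = (54 + 21)*(7 + (-10)^(3/2)) = 75*(7 - 10*I*√10) = 525 - 750*I*√10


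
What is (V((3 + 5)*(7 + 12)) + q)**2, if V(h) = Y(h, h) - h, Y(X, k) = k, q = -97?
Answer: 9409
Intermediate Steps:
V(h) = 0 (V(h) = h - h = 0)
(V((3 + 5)*(7 + 12)) + q)**2 = (0 - 97)**2 = (-97)**2 = 9409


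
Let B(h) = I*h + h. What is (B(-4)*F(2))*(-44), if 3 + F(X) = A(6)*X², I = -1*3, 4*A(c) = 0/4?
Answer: 1056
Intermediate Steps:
A(c) = 0 (A(c) = (0/4)/4 = (0*(¼))/4 = (¼)*0 = 0)
I = -3
B(h) = -2*h (B(h) = -3*h + h = -2*h)
F(X) = -3 (F(X) = -3 + 0*X² = -3 + 0 = -3)
(B(-4)*F(2))*(-44) = (-2*(-4)*(-3))*(-44) = (8*(-3))*(-44) = -24*(-44) = 1056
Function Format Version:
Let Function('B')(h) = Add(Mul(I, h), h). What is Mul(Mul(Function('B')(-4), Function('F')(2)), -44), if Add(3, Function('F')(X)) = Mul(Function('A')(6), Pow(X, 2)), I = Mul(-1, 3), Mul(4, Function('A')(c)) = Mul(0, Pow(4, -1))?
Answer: 1056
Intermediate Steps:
Function('A')(c) = 0 (Function('A')(c) = Mul(Rational(1, 4), Mul(0, Pow(4, -1))) = Mul(Rational(1, 4), Mul(0, Rational(1, 4))) = Mul(Rational(1, 4), 0) = 0)
I = -3
Function('B')(h) = Mul(-2, h) (Function('B')(h) = Add(Mul(-3, h), h) = Mul(-2, h))
Function('F')(X) = -3 (Function('F')(X) = Add(-3, Mul(0, Pow(X, 2))) = Add(-3, 0) = -3)
Mul(Mul(Function('B')(-4), Function('F')(2)), -44) = Mul(Mul(Mul(-2, -4), -3), -44) = Mul(Mul(8, -3), -44) = Mul(-24, -44) = 1056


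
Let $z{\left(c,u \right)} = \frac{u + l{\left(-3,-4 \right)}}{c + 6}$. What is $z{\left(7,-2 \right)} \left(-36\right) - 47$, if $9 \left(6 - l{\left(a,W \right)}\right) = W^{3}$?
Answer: $- \frac{1011}{13} \approx -77.769$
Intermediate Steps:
$l{\left(a,W \right)} = 6 - \frac{W^{3}}{9}$
$z{\left(c,u \right)} = \frac{\frac{118}{9} + u}{6 + c}$ ($z{\left(c,u \right)} = \frac{u - \left(-6 + \frac{\left(-4\right)^{3}}{9}\right)}{c + 6} = \frac{u + \left(6 - - \frac{64}{9}\right)}{6 + c} = \frac{u + \left(6 + \frac{64}{9}\right)}{6 + c} = \frac{u + \frac{118}{9}}{6 + c} = \frac{\frac{118}{9} + u}{6 + c}$)
$z{\left(7,-2 \right)} \left(-36\right) - 47 = \frac{\frac{118}{9} - 2}{6 + 7} \left(-36\right) - 47 = \frac{1}{13} \cdot \frac{100}{9} \left(-36\right) - 47 = \frac{100}{117} \left(-36\right) - 47 = - \frac{400}{13} - 47 = - \frac{1011}{13}$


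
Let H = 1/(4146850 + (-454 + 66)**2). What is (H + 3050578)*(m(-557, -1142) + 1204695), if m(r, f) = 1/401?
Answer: 109189479274629281796/29711293 ≈ 3.6750e+12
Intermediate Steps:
m(r, f) = 1/401
H = 1/4297394 (H = 1/(4146850 + (-388)**2) = 1/(4146850 + 150544) = 1/4297394 ≈ 2.3270e-7)
(H + 3050578)*(m(-557, -1142) + 1204695) = (1/4297394 + 3050578)*(1/401 + 1204695) = (13109535593733/4297394)*(483082696/401) = 109189479274629281796/29711293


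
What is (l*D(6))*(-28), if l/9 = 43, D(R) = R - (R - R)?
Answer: -65016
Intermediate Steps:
D(R) = R (D(R) = R - 1*0 = R + 0 = R)
l = 387 (l = 9*43 = 387)
(l*D(6))*(-28) = (387*6)*(-28) = 2322*(-28) = -65016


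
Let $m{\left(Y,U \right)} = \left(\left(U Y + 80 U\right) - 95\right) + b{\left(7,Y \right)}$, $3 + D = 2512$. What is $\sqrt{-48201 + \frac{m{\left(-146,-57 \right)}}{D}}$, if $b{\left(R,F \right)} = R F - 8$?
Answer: $\frac{2 i \sqrt{75855645762}}{2509} \approx 219.54 i$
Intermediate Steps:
$b{\left(R,F \right)} = -8 + F R$ ($b{\left(R,F \right)} = F R - 8 = -8 + F R$)
$D = 2509$ ($D = -3 + 2512 = 2509$)
$m{\left(Y,U \right)} = -103 + 7 Y + 80 U + U Y$ ($m{\left(Y,U \right)} = \left(\left(U Y + 80 U\right) - 95\right) + \left(-8 + Y 7\right) = \left(\left(80 U + U Y\right) - 95\right) + \left(-8 + 7 Y\right) = \left(-95 + 80 U + U Y\right) + \left(-8 + 7 Y\right) = -103 + 7 Y + 80 U + U Y$)
$\sqrt{-48201 + \frac{m{\left(-146,-57 \right)}}{D}} = \sqrt{-48201 + \frac{-103 + 7 \left(-146\right) + 80 \left(-57\right) - -8322}{2509}} = \sqrt{-48201 + \left(-103 - 1022 - 4560 + 8322\right) \frac{1}{2509}} = \sqrt{-48201 + 2637 \cdot \frac{1}{2509}} = \sqrt{-48201 + \frac{2637}{2509}} = \sqrt{- \frac{120933672}{2509}} = \frac{2 i \sqrt{75855645762}}{2509}$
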